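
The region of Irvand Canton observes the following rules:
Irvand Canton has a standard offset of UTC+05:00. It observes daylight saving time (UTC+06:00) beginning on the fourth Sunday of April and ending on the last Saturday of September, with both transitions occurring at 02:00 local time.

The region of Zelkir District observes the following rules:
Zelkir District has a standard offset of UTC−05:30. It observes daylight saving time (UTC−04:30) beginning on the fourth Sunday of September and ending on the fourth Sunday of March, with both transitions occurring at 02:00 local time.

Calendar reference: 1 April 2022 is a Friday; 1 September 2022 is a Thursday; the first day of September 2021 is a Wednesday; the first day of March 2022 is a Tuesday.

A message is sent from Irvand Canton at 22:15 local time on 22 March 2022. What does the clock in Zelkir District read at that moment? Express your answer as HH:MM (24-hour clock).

1 April 2022 is a Friday, so the first Sunday is April 3 and the fourth is April 24.
1 September 2022 is a Thursday, so Saturdays fall on 3, 10, 17, 24; the last is September 24.
22 March 2022 does not fall between 24 April and 24 September, so daylight saving is not in effect and Irvand Canton is at UTC+05:00.
22:15 Irvand Canton − 5h = 17:15 UTC.
1 September 2021 is a Wednesday, so the first Sunday is September 5 and the fourth is September 26.
1 March 2022 is a Tuesday, so the first Sunday is March 6 and the fourth is March 27.
At the standard offset (UTC−05:30), 17:15 UTC − 5h30m = 11:45 Zelkir District standard time.
The standard-time date in Zelkir District, 22 March 2022, falls between 26 September 2021 and 27 March 2022, so daylight saving is in effect and Zelkir District is at UTC−04:30.
17:15 UTC − 4h30m = 12:45 Zelkir District.

12:45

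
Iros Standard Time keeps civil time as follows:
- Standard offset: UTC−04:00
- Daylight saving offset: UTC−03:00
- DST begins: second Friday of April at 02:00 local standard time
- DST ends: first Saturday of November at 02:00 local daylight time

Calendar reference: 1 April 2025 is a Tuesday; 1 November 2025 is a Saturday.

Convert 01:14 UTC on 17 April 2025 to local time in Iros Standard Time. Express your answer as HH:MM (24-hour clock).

1 April 2025 is a Tuesday, so the first Friday is April 4 and the second is April 11.
1 November 2025 is a Saturday, so the first Saturday is November 1.
At the standard offset (UTC−04:00), 01:14 UTC − 4h = 21:14 Iros Standard Time standard time (rolling into the previous day, 16 April 2025).
Daylight saving runs 11 April – 1 November; the standard-time date in Iros Standard Time, 16 April 2025, is inside that window, so Iros Standard Time is at UTC−03:00.
01:14 UTC − 3h = 22:14 local (rolling into the previous day, 16 April 2025).

22:14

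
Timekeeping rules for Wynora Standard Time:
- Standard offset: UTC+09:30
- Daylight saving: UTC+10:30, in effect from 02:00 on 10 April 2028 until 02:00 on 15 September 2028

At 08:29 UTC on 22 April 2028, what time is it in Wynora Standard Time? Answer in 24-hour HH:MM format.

At the standard offset (UTC+09:30), 08:29 UTC + 9h30m = 17:59 Wynora Standard Time standard time.
Daylight saving runs 10 April – 15 September; the standard-time date in Wynora Standard Time, 22 April 2028, is inside that window, so Wynora Standard Time is at UTC+10:30.
08:29 UTC + 10h30m = 18:59 local.

18:59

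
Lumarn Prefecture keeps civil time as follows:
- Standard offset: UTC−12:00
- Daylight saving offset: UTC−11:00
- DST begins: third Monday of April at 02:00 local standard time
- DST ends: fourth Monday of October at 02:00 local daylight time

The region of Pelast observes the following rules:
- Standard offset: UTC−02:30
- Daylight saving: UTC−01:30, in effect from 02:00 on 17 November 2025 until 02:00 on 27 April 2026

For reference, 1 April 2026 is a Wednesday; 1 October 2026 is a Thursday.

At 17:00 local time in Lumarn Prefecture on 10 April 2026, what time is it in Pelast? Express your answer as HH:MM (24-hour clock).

1 April 2026 is a Wednesday, so the first Monday is April 6 and the third is April 20.
1 October 2026 is a Thursday, so the first Monday is October 5 and the fourth is October 26.
10 April 2026 is outside the daylight-saving period (20 April – 26 October), so Lumarn Prefecture is on standard time, UTC−12:00.
17:00 Lumarn Prefecture + 12h = 05:00 UTC (rolling into the next day, 11 April 2026).
At the standard offset (UTC−02:30), 05:00 UTC − 2h30m = 02:30 Pelast standard time.
The standard-time date in Pelast, 11 April 2026, lies within the daylight-saving period (17 November 2025 – 27 April 2026), so Pelast is on daylight time, UTC−01:30.
05:00 UTC − 1h30m = 03:30 Pelast.

03:30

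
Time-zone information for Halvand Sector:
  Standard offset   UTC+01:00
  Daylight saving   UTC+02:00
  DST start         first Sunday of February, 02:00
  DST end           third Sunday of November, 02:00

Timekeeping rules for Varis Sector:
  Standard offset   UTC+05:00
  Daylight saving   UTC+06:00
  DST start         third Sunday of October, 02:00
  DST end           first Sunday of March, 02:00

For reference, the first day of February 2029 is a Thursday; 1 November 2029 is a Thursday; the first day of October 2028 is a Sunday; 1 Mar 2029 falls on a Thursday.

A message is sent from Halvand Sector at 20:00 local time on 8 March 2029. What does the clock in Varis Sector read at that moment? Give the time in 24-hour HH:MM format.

1 February 2029 is a Thursday, so the first Sunday is February 4.
1 November 2029 is a Thursday, so the first Sunday is November 4 and the third is November 18.
8 March 2029 lies within the daylight-saving period (4 February – 18 November), so Halvand Sector is on daylight time, UTC+02:00.
20:00 Halvand Sector − 2h = 18:00 UTC.
1 October 2028 is a Sunday, so the first Sunday is October 1 and the third is October 15.
1 March 2029 is a Thursday, so the first Sunday is March 4.
At the standard offset (UTC+05:00), 18:00 UTC + 5h = 23:00 Varis Sector standard time.
The standard-time date in Varis Sector, 8 March 2029, is outside the daylight-saving period (15 October 2028 – 4 March 2029), so Varis Sector is on standard time, UTC+05:00.
18:00 UTC + 5h = 23:00 Varis Sector.

23:00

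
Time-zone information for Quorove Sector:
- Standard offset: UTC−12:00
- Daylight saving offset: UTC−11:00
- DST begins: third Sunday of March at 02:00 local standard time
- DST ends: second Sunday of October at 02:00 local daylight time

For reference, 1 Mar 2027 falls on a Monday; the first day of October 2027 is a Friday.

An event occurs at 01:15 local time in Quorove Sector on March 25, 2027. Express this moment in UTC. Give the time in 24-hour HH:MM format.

12:15

1 March 2027 is a Monday, so the first Sunday is March 7 and the third is March 21.
1 October 2027 is a Friday, so the first Sunday is October 3 and the second is October 10.
Daylight saving runs 21 March – 10 October; March 25, 2027 is inside that window, so Quorove Sector is at UTC−11:00.
01:15 local + 11h = 12:15 UTC.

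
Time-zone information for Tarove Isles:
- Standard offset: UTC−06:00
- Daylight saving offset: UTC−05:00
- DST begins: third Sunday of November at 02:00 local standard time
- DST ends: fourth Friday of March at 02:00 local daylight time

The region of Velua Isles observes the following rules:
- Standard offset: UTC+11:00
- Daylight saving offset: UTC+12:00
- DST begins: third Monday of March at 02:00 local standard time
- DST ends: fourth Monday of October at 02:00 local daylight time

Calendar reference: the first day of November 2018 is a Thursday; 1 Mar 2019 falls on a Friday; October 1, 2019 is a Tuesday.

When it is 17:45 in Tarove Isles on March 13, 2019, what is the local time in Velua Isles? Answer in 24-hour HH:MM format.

09:45

1 November 2018 is a Thursday, so the first Sunday is November 4 and the third is November 18.
1 March 2019 is a Friday, so the first Friday is March 1 and the fourth is March 22.
March 13, 2019 falls between 18 November 2018 and 22 March 2019, so daylight saving is in effect and Tarove Isles is at UTC−05:00.
17:45 Tarove Isles + 5h = 22:45 UTC.
1 March 2019 is a Friday, so the first Monday is March 4 and the third is March 18.
1 October 2019 is a Tuesday, so the first Monday is October 7 and the fourth is October 28.
At the standard offset (UTC+11:00), 22:45 UTC + 11h = 09:45 Velua Isles standard time (rolling into the next day, 14 March 2019).
Daylight saving runs 18 March – 28 October; the standard-time date in Velua Isles, March 14, 2019, is outside that window, so Velua Isles is on standard time at UTC+11:00.
22:45 UTC + 11h = 09:45 Velua Isles (rolling into the next day, 14 March 2019).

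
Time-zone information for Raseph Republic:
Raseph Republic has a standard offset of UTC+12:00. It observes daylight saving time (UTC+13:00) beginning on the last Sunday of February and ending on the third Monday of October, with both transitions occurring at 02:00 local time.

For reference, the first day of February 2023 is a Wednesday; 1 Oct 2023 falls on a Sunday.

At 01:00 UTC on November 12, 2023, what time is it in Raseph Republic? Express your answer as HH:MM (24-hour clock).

13:00

1 February 2023 is a Wednesday, so Sundays fall on 5, 12, 19, 26; the last is February 26.
1 October 2023 is a Sunday, so the first Monday is October 2 and the third is October 16.
At the standard offset (UTC+12:00), 01:00 UTC + 12h = 13:00 Raseph Republic standard time.
The standard-time date in Raseph Republic, November 12, 2023, is outside the daylight-saving period (26 February – 16 October), so Raseph Republic is on standard time, UTC+12:00.
01:00 UTC + 12h = 13:00 local.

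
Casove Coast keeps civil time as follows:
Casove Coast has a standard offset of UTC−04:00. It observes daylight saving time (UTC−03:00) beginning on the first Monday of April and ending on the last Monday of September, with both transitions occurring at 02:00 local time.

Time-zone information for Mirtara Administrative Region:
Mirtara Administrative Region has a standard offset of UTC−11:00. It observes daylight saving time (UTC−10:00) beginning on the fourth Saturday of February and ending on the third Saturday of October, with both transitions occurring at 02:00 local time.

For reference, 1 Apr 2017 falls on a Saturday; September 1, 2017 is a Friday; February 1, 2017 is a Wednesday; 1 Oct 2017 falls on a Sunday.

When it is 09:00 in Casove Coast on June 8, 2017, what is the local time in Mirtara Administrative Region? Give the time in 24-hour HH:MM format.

1 April 2017 is a Saturday, so the first Monday is April 3.
1 September 2017 is a Friday, so Mondays fall on 4, 11, 18, 25; the last is September 25.
June 8, 2017 lies within the daylight-saving period (3 April – 25 September), so Casove Coast is on daylight time, UTC−03:00.
09:00 Casove Coast + 3h = 12:00 UTC.
1 February 2017 is a Wednesday, so the first Saturday is February 4 and the fourth is February 25.
1 October 2017 is a Sunday, so the first Saturday is October 7 and the third is October 21.
At the standard offset (UTC−11:00), 12:00 UTC − 11h = 01:00 Mirtara Administrative Region standard time.
The standard-time date in Mirtara Administrative Region, June 8, 2017, lies within the daylight-saving period (25 February – 21 October), so Mirtara Administrative Region is on daylight time, UTC−10:00.
12:00 UTC − 10h = 02:00 Mirtara Administrative Region.

02:00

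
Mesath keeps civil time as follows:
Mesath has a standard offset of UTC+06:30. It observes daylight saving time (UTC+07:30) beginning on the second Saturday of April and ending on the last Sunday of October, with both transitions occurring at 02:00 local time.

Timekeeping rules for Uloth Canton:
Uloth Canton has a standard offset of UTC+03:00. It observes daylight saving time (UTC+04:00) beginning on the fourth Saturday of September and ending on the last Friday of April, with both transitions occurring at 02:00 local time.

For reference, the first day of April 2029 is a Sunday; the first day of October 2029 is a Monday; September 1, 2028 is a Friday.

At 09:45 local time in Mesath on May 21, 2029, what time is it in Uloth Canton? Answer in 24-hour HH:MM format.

1 April 2029 is a Sunday, so the first Saturday is April 7 and the second is April 14.
1 October 2029 is a Monday, so Sundays fall on 7, 14, 21, 28; the last is October 28.
May 21, 2029 lies within the daylight-saving period (14 April – 28 October), so Mesath is on daylight time, UTC+07:30.
09:45 Mesath − 7h30m = 02:15 UTC.
1 September 2028 is a Friday, so the first Saturday is September 2 and the fourth is September 23.
1 April 2029 is a Sunday, so Fridays fall on 6, 13, 20, 27; the last is April 27.
At the standard offset (UTC+03:00), 02:15 UTC + 3h = 05:15 Uloth Canton standard time.
The standard-time date in Uloth Canton, May 21, 2029, does not fall between 23 September 2028 and 27 April 2029, so daylight saving is not in effect and Uloth Canton is at UTC+03:00.
02:15 UTC + 3h = 05:15 Uloth Canton.

05:15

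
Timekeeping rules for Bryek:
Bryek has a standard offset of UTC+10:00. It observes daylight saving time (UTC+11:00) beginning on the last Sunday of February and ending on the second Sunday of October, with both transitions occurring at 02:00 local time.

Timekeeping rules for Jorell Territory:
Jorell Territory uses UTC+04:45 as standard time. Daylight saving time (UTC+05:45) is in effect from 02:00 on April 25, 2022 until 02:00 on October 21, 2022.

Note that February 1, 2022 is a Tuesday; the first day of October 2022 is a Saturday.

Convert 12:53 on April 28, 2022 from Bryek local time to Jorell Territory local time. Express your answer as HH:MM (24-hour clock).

07:38

1 February 2022 is a Tuesday, so Sundays fall on 6, 13, 20, 27; the last is February 27.
1 October 2022 is a Saturday, so the first Sunday is October 2 and the second is October 9.
April 28, 2022 lies within the daylight-saving period (27 February – 9 October), so Bryek is on daylight time, UTC+11:00.
12:53 Bryek − 11h = 01:53 UTC.
At the standard offset (UTC+04:45), 01:53 UTC + 4h45m = 06:38 Jorell Territory standard time.
Daylight saving runs 25 April – 21 October; the standard-time date in Jorell Territory, April 28, 2022, is inside that window, so Jorell Territory is at UTC+05:45.
01:53 UTC + 5h45m = 07:38 Jorell Territory.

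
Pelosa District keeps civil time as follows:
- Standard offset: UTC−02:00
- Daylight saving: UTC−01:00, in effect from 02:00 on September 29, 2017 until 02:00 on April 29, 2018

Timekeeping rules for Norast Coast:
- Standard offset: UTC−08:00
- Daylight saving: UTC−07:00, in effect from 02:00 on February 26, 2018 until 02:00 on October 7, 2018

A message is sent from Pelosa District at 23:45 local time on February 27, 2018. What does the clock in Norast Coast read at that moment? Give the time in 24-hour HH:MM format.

February 27, 2018 lies within the daylight-saving period (29 September 2017 – 29 April 2018), so Pelosa District is on daylight time, UTC−01:00.
23:45 Pelosa District + 1h = 00:45 UTC (rolling into the next day, 28 February 2018).
At the standard offset (UTC−08:00), 00:45 UTC − 8h = 16:45 Norast Coast standard time (rolling into the previous day, 27 February 2018).
Daylight saving runs 26 February – 7 October; the standard-time date in Norast Coast, February 27, 2018, is inside that window, so Norast Coast is at UTC−07:00.
00:45 UTC − 7h = 17:45 Norast Coast (rolling into the previous day, 27 February 2018).

17:45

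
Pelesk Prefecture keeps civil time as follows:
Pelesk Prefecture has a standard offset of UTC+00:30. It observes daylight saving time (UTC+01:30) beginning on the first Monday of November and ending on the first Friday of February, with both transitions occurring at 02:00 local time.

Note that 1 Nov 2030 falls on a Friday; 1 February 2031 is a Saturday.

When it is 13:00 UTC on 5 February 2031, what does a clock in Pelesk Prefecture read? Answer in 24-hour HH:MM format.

1 November 2030 is a Friday, so the first Monday is November 4.
1 February 2031 is a Saturday, so the first Friday is February 7.
At the standard offset (UTC+00:30), 13:00 UTC + 0h30m = 13:30 Pelesk Prefecture standard time.
The standard-time date in Pelesk Prefecture, 5 February 2031, falls between 4 November 2030 and 7 February 2031, so daylight saving is in effect and Pelesk Prefecture is at UTC+01:30.
13:00 UTC + 1h30m = 14:30 local.

14:30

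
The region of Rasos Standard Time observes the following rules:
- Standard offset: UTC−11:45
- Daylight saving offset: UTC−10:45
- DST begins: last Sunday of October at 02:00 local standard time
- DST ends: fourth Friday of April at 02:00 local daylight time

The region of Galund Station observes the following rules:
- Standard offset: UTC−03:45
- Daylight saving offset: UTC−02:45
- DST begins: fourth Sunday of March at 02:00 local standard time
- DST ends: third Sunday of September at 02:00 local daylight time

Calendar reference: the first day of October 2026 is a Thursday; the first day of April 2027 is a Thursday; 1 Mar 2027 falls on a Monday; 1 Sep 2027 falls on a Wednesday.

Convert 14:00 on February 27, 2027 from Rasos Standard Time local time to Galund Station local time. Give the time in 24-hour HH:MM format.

21:00

1 October 2026 is a Thursday, so Sundays fall on 4, 11, 18, 25; the last is October 25.
1 April 2027 is a Thursday, so the first Friday is April 2 and the fourth is April 23.
February 27, 2027 lies within the daylight-saving period (25 October 2026 – 23 April 2027), so Rasos Standard Time is on daylight time, UTC−10:45.
14:00 Rasos Standard Time + 10h45m = 00:45 UTC (rolling into the next day, 28 February 2027).
1 March 2027 is a Monday, so the first Sunday is March 7 and the fourth is March 28.
1 September 2027 is a Wednesday, so the first Sunday is September 5 and the third is September 19.
At the standard offset (UTC−03:45), 00:45 UTC − 3h45m = 21:00 Galund Station standard time (rolling into the previous day, 27 February 2027).
Daylight saving runs 28 March – 19 September; the standard-time date in Galund Station, February 27, 2027, is outside that window, so Galund Station is on standard time at UTC−03:45.
00:45 UTC − 3h45m = 21:00 Galund Station (rolling into the previous day, 27 February 2027).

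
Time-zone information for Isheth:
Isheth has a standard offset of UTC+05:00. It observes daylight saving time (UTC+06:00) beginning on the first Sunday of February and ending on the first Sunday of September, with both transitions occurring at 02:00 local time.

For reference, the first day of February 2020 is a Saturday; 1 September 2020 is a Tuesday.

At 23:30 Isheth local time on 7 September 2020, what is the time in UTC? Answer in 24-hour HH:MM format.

18:30

1 February 2020 is a Saturday, so the first Sunday is February 2.
1 September 2020 is a Tuesday, so the first Sunday is September 6.
7 September 2020 does not fall between 2 February and 6 September, so daylight saving is not in effect and Isheth is at UTC+05:00.
23:30 local − 5h = 18:30 UTC.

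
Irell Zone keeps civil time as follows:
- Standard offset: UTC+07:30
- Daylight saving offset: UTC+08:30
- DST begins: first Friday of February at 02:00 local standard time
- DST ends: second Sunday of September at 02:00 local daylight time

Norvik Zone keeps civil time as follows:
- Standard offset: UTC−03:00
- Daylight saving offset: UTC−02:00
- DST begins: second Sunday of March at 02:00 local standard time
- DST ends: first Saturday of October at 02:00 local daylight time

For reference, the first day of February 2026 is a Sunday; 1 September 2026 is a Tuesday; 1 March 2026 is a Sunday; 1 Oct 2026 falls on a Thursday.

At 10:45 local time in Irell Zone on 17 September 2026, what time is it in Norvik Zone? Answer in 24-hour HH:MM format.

01:15

1 February 2026 is a Sunday, so the first Friday is February 6.
1 September 2026 is a Tuesday, so the first Sunday is September 6 and the second is September 13.
17 September 2026 is outside the daylight-saving period (6 February – 13 September), so Irell Zone is on standard time, UTC+07:30.
10:45 Irell Zone − 7h30m = 03:15 UTC.
1 March 2026 is a Sunday, so the first Sunday is March 1 and the second is March 8.
1 October 2026 is a Thursday, so the first Saturday is October 3.
At the standard offset (UTC−03:00), 03:15 UTC − 3h = 00:15 Norvik Zone standard time.
The standard-time date in Norvik Zone, 17 September 2026, falls between 8 March and 3 October, so daylight saving is in effect and Norvik Zone is at UTC−02:00.
03:15 UTC − 2h = 01:15 Norvik Zone.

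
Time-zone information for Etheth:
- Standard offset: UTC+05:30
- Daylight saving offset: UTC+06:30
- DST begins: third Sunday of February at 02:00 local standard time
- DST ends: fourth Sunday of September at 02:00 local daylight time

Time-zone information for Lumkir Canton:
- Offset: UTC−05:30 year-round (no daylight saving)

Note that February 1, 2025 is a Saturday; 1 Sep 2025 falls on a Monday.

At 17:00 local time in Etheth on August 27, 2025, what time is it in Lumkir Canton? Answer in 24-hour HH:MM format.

1 February 2025 is a Saturday, so the first Sunday is February 2 and the third is February 16.
1 September 2025 is a Monday, so the first Sunday is September 7 and the fourth is September 28.
August 27, 2025 lies within the daylight-saving period (16 February – 28 September), so Etheth is on daylight time, UTC+06:30.
17:00 Etheth − 6h30m = 10:30 UTC.
Lumkir Canton stays on UTC−05:30 all year.
10:30 UTC − 5h30m = 05:00 Lumkir Canton.

05:00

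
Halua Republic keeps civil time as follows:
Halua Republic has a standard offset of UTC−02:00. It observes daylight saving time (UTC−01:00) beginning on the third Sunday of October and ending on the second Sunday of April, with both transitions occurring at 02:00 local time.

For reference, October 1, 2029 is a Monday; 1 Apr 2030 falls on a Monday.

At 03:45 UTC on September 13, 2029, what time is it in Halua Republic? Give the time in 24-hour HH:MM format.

01:45

1 October 2029 is a Monday, so the first Sunday is October 7 and the third is October 21.
1 April 2030 is a Monday, so the first Sunday is April 7 and the second is April 14.
At the standard offset (UTC−02:00), 03:45 UTC − 2h = 01:45 Halua Republic standard time.
The standard-time date in Halua Republic, September 13, 2029, is outside the daylight-saving period (21 October 2029 – 14 April 2030), so Halua Republic is on standard time, UTC−02:00.
03:45 UTC − 2h = 01:45 local.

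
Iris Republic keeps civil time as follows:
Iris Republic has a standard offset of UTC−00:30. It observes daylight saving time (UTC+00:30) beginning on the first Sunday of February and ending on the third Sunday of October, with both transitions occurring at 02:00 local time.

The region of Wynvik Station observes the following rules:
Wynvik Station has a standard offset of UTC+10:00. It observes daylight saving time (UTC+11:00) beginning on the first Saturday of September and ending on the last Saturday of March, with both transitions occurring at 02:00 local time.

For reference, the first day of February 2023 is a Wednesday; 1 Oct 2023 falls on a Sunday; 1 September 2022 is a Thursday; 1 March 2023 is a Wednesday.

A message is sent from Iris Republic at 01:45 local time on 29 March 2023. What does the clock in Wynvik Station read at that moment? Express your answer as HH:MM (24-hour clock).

1 February 2023 is a Wednesday, so the first Sunday is February 5.
1 October 2023 is a Sunday, so the first Sunday is October 1 and the third is October 15.
29 March 2023 falls between 5 February and 15 October, so daylight saving is in effect and Iris Republic is at UTC+00:30.
01:45 Iris Republic − 0h30m = 01:15 UTC.
1 September 2022 is a Thursday, so the first Saturday is September 3.
1 March 2023 is a Wednesday, so Saturdays fall on 4, 11, 18, 25; the last is March 25.
At the standard offset (UTC+10:00), 01:15 UTC + 10h = 11:15 Wynvik Station standard time.
The standard-time date in Wynvik Station, 29 March 2023, does not fall between 3 September 2022 and 25 March 2023, so daylight saving is not in effect and Wynvik Station is at UTC+10:00.
01:15 UTC + 10h = 11:15 Wynvik Station.

11:15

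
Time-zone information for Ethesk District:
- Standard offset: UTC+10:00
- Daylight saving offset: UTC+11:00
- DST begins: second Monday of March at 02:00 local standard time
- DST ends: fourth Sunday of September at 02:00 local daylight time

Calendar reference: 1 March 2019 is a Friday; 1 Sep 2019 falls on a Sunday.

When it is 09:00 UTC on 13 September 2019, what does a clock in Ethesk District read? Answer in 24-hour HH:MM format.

1 March 2019 is a Friday, so the first Monday is March 4 and the second is March 11.
1 September 2019 is a Sunday, so the first Sunday is September 1 and the fourth is September 22.
At the standard offset (UTC+10:00), 09:00 UTC + 10h = 19:00 Ethesk District standard time.
The standard-time date in Ethesk District, 13 September 2019, falls between 11 March and 22 September, so daylight saving is in effect and Ethesk District is at UTC+11:00.
09:00 UTC + 11h = 20:00 local.

20:00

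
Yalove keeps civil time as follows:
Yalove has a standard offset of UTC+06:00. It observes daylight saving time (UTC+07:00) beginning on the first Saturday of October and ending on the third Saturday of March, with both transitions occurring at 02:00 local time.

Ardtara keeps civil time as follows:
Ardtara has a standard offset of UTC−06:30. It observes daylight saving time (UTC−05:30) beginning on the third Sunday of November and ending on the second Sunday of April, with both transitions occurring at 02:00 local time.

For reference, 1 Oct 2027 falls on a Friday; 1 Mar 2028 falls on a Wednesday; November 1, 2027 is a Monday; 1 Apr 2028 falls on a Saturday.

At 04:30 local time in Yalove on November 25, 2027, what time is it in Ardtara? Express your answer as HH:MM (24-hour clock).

16:00

1 October 2027 is a Friday, so the first Saturday is October 2.
1 March 2028 is a Wednesday, so the first Saturday is March 4 and the third is March 18.
November 25, 2027 lies within the daylight-saving period (2 October 2027 – 18 March 2028), so Yalove is on daylight time, UTC+07:00.
04:30 Yalove − 7h = 21:30 UTC (rolling into the previous day, 24 November 2027).
1 November 2027 is a Monday, so the first Sunday is November 7 and the third is November 21.
1 April 2028 is a Saturday, so the first Sunday is April 2 and the second is April 9.
At the standard offset (UTC−06:30), 21:30 UTC − 6h30m = 15:00 Ardtara standard time.
The standard-time date in Ardtara, November 24, 2027, lies within the daylight-saving period (21 November 2027 – 9 April 2028), so Ardtara is on daylight time, UTC−05:30.
21:30 UTC − 5h30m = 16:00 Ardtara.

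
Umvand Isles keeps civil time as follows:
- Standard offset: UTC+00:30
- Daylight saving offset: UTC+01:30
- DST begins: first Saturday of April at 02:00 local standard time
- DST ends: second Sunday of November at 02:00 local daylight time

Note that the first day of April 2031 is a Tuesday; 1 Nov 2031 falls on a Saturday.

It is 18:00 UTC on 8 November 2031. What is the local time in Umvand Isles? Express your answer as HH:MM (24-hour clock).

19:30

1 April 2031 is a Tuesday, so the first Saturday is April 5.
1 November 2031 is a Saturday, so the first Sunday is November 2 and the second is November 9.
At the standard offset (UTC+00:30), 18:00 UTC + 0h30m = 18:30 Umvand Isles standard time.
The standard-time date in Umvand Isles, 8 November 2031, lies within the daylight-saving period (5 April – 9 November), so Umvand Isles is on daylight time, UTC+01:30.
18:00 UTC + 1h30m = 19:30 local.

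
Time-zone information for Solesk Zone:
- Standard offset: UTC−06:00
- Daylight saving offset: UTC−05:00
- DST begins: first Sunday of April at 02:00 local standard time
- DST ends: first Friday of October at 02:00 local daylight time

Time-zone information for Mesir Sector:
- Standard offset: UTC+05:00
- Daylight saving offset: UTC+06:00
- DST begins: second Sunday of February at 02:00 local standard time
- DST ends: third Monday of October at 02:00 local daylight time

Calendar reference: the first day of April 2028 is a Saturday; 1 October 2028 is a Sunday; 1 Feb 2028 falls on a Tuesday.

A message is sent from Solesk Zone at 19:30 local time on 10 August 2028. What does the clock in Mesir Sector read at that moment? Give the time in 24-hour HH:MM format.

06:30

1 April 2028 is a Saturday, so the first Sunday is April 2.
1 October 2028 is a Sunday, so the first Friday is October 6.
Daylight saving runs 2 April – 6 October; 10 August 2028 is inside that window, so Solesk Zone is at UTC−05:00.
19:30 Solesk Zone + 5h = 00:30 UTC (rolling into the next day, 11 August 2028).
1 February 2028 is a Tuesday, so the first Sunday is February 6 and the second is February 13.
1 October 2028 is a Sunday, so the first Monday is October 2 and the third is October 16.
At the standard offset (UTC+05:00), 00:30 UTC + 5h = 05:30 Mesir Sector standard time.
The standard-time date in Mesir Sector, 11 August 2028, falls between 13 February and 16 October, so daylight saving is in effect and Mesir Sector is at UTC+06:00.
00:30 UTC + 6h = 06:30 Mesir Sector.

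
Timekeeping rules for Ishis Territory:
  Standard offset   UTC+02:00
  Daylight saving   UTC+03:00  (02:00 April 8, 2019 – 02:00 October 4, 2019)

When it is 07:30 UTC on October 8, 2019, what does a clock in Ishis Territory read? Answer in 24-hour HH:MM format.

09:30

At the standard offset (UTC+02:00), 07:30 UTC + 2h = 09:30 Ishis Territory standard time.
The standard-time date in Ishis Territory, October 8, 2019, does not fall between 8 April and 4 October, so daylight saving is not in effect and Ishis Territory is at UTC+02:00.
07:30 UTC + 2h = 09:30 local.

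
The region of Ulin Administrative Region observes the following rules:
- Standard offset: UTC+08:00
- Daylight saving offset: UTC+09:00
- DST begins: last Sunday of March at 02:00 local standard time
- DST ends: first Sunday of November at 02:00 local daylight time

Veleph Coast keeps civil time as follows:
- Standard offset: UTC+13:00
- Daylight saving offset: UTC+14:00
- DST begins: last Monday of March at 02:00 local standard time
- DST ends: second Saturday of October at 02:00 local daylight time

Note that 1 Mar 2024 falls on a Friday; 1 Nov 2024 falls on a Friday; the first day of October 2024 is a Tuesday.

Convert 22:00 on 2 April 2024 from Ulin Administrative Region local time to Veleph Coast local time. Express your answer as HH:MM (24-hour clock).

1 March 2024 is a Friday, so Sundays fall on 3, 10, 17, 24, 31; the last is March 31.
1 November 2024 is a Friday, so the first Sunday is November 3.
2 April 2024 falls between 31 March and 3 November, so daylight saving is in effect and Ulin Administrative Region is at UTC+09:00.
22:00 Ulin Administrative Region − 9h = 13:00 UTC.
1 March 2024 is a Friday, so Mondays fall on 4, 11, 18, 25; the last is March 25.
1 October 2024 is a Tuesday, so the first Saturday is October 5 and the second is October 12.
At the standard offset (UTC+13:00), 13:00 UTC + 13h = 02:00 Veleph Coast standard time (rolling into the next day, 3 April 2024).
The standard-time date in Veleph Coast, 3 April 2024, lies within the daylight-saving period (25 March – 12 October), so Veleph Coast is on daylight time, UTC+14:00.
13:00 UTC + 14h = 03:00 Veleph Coast (rolling into the next day, 3 April 2024).

03:00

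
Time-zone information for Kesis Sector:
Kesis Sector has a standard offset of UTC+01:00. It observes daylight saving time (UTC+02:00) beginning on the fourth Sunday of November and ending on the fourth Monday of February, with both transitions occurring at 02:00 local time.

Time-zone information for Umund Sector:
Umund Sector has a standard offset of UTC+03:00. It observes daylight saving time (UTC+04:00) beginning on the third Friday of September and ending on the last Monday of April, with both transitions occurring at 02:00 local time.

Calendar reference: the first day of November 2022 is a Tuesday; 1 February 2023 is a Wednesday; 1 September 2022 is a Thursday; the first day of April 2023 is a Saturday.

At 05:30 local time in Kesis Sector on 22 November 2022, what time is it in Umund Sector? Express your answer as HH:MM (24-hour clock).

08:30

1 November 2022 is a Tuesday, so the first Sunday is November 6 and the fourth is November 27.
1 February 2023 is a Wednesday, so the first Monday is February 6 and the fourth is February 27.
22 November 2022 does not fall between 27 November 2022 and 27 February 2023, so daylight saving is not in effect and Kesis Sector is at UTC+01:00.
05:30 Kesis Sector − 1h = 04:30 UTC.
1 September 2022 is a Thursday, so the first Friday is September 2 and the third is September 16.
1 April 2023 is a Saturday, so Mondays fall on 3, 10, 17, 24; the last is April 24.
At the standard offset (UTC+03:00), 04:30 UTC + 3h = 07:30 Umund Sector standard time.
Daylight saving runs 16 September 2022 – 24 April 2023; the standard-time date in Umund Sector, 22 November 2022, is inside that window, so Umund Sector is at UTC+04:00.
04:30 UTC + 4h = 08:30 Umund Sector.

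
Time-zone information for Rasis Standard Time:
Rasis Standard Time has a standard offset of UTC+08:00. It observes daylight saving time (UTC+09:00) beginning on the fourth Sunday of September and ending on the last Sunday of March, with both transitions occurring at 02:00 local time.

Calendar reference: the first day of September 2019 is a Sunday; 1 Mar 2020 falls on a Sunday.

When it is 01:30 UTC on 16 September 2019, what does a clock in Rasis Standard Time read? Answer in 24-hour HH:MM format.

09:30

1 September 2019 is a Sunday, so the first Sunday is September 1 and the fourth is September 22.
1 March 2020 is a Sunday, so Sundays fall on 1, 8, 15, 22, 29; the last is March 29.
At the standard offset (UTC+08:00), 01:30 UTC + 8h = 09:30 Rasis Standard Time standard time.
The standard-time date in Rasis Standard Time, 16 September 2019, does not fall between 22 September 2019 and 29 March 2020, so daylight saving is not in effect and Rasis Standard Time is at UTC+08:00.
01:30 UTC + 8h = 09:30 local.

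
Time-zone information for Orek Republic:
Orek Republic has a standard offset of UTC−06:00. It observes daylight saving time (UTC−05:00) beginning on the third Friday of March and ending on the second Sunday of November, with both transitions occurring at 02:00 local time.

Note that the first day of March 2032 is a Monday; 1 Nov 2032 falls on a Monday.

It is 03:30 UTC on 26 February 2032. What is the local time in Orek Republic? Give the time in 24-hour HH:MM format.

1 March 2032 is a Monday, so the first Friday is March 5 and the third is March 19.
1 November 2032 is a Monday, so the first Sunday is November 7 and the second is November 14.
At the standard offset (UTC−06:00), 03:30 UTC − 6h = 21:30 Orek Republic standard time (rolling into the previous day, 25 February 2032).
The standard-time date in Orek Republic, 25 February 2032, does not fall between 19 March and 14 November, so daylight saving is not in effect and Orek Republic is at UTC−06:00.
03:30 UTC − 6h = 21:30 local (rolling into the previous day, 25 February 2032).

21:30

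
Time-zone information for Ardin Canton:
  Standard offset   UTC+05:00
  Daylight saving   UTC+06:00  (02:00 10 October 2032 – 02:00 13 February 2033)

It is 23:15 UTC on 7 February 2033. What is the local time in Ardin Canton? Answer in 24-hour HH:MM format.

05:15

At the standard offset (UTC+05:00), 23:15 UTC + 5h = 04:15 Ardin Canton standard time (rolling into the next day, 8 February 2033).
The standard-time date in Ardin Canton, 8 February 2033, falls between 10 October 2032 and 13 February 2033, so daylight saving is in effect and Ardin Canton is at UTC+06:00.
23:15 UTC + 6h = 05:15 local (rolling into the next day, 8 February 2033).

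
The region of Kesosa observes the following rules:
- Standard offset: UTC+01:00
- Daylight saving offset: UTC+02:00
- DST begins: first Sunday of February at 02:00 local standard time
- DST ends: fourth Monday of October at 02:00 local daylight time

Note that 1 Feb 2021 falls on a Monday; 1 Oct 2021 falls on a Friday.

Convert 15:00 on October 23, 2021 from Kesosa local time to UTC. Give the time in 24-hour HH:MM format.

13:00

1 February 2021 is a Monday, so the first Sunday is February 7.
1 October 2021 is a Friday, so the first Monday is October 4 and the fourth is October 25.
Daylight saving runs 7 February – 25 October; October 23, 2021 is inside that window, so Kesosa is at UTC+02:00.
15:00 local − 2h = 13:00 UTC.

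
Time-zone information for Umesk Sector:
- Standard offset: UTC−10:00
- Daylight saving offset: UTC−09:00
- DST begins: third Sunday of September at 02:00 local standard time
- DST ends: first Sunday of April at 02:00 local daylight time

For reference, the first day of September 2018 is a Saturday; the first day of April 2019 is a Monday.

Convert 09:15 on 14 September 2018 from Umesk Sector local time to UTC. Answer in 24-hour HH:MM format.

1 September 2018 is a Saturday, so the first Sunday is September 2 and the third is September 16.
1 April 2019 is a Monday, so the first Sunday is April 7.
14 September 2018 does not fall between 16 September 2018 and 7 April 2019, so daylight saving is not in effect and Umesk Sector is at UTC−10:00.
09:15 local + 10h = 19:15 UTC.

19:15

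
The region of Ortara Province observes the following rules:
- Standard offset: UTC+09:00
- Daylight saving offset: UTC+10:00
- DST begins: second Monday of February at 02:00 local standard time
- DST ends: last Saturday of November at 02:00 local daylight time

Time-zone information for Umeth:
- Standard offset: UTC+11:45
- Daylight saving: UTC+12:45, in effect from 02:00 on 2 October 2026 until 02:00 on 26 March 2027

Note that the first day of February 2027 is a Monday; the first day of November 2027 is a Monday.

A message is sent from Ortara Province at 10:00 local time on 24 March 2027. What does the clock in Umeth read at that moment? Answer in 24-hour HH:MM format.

12:45

1 February 2027 is a Monday, so the first Monday is February 1 and the second is February 8.
1 November 2027 is a Monday, so Saturdays fall on 6, 13, 20, 27; the last is November 27.
Daylight saving runs 8 February – 27 November; 24 March 2027 is inside that window, so Ortara Province is at UTC+10:00.
10:00 Ortara Province − 10h = 00:00 UTC.
At the standard offset (UTC+11:45), 00:00 UTC + 11h45m = 11:45 Umeth standard time.
Daylight saving runs 2 October 2026 – 26 March 2027; the standard-time date in Umeth, 24 March 2027, is inside that window, so Umeth is at UTC+12:45.
00:00 UTC + 12h45m = 12:45 Umeth.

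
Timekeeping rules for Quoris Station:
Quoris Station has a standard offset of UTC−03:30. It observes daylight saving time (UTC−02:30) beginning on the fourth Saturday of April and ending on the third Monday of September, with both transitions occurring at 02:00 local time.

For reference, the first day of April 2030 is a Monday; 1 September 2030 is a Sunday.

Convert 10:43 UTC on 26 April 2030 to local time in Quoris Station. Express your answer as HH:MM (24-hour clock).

07:13

1 April 2030 is a Monday, so the first Saturday is April 6 and the fourth is April 27.
1 September 2030 is a Sunday, so the first Monday is September 2 and the third is September 16.
At the standard offset (UTC−03:30), 10:43 UTC − 3h30m = 07:13 Quoris Station standard time.
The standard-time date in Quoris Station, 26 April 2030, is outside the daylight-saving period (27 April – 16 September), so Quoris Station is on standard time, UTC−03:30.
10:43 UTC − 3h30m = 07:13 local.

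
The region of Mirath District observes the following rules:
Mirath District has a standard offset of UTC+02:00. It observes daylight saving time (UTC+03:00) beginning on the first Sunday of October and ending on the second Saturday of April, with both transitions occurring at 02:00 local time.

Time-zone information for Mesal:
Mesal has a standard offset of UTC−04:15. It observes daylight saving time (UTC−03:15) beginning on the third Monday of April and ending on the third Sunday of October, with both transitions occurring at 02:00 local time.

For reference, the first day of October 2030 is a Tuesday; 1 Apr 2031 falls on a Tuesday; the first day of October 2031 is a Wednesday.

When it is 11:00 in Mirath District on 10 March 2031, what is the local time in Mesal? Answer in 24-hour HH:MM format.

1 October 2030 is a Tuesday, so the first Sunday is October 6.
1 April 2031 is a Tuesday, so the first Saturday is April 5 and the second is April 12.
Daylight saving runs 6 October 2030 – 12 April 2031; 10 March 2031 is inside that window, so Mirath District is at UTC+03:00.
11:00 Mirath District − 3h = 08:00 UTC.
1 April 2031 is a Tuesday, so the first Monday is April 7 and the third is April 21.
1 October 2031 is a Wednesday, so the first Sunday is October 5 and the third is October 19.
At the standard offset (UTC−04:15), 08:00 UTC − 4h15m = 03:45 Mesal standard time.
The standard-time date in Mesal, 10 March 2031, does not fall between 21 April and 19 October, so daylight saving is not in effect and Mesal is at UTC−04:15.
08:00 UTC − 4h15m = 03:45 Mesal.

03:45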